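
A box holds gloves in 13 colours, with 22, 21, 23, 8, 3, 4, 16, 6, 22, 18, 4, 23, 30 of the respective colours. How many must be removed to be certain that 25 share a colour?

In the worst case you take as many as possible of each colour without reaching 25: 22 + 21 + 23 + 8 + 3 + 4 + 16 + 6 + 22 + 18 + 4 + 23 + 24 = 194.
The next one must give 25 of some colour, so 194 + 1 = 195.

195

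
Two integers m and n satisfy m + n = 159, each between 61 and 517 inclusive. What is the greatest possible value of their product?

6320

For a fixed sum, the product mn is largest when m and n are as close as possible.
Taking m = 79 and n = 80 (both in [61, 517]) gives mn = 6320.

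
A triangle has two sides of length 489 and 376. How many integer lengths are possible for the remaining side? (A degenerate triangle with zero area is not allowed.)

The triangle inequality gives |489 − 376| < c < 489 + 376, i.e. 113 < c < 865.
So c can be any integer from 114 to 864: 751 values.

751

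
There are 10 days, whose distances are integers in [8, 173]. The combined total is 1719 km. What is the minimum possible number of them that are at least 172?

5

If only k of them are at least 172, the other 10 − k are at most 171, so the total is at most k·173 + (10 − k)·171.
This must reach 1719, so k·173 + (10 − k)·171 ≥ 1719, giving k ≥ 5.
Exactly 5 works: 5 values at 173 and 5 at 171 total 1720; lower one of the high values by 1 (still ≥ 172) to hit 1719.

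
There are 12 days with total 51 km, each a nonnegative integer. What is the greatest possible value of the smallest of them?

4

The 12 values sum to 51, so their minimum is at most ⌊51/12⌋ = 4.
Taking 9 copies of 4 and 3 copies of 5 gives exactly 51, so 4 is attained.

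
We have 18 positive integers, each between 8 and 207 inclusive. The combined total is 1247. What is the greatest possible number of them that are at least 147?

7

If k of the values are ≥ 147, the total is ≥ 147k + 8(18 − k).
Setting 147k + 8(18 − k) ≤ 1247 gives 139k ≤ 1103, so k ≤ 7.
k = 7 is achieved by 7 values at 147 and 11 at 8, total 1117; add 130 to one value (staying below 147) to reach 1247.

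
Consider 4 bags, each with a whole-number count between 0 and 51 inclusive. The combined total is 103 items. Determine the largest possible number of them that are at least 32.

With k values at 32 or above and the rest at least 0, the sum is at least 0 + 32k.
Since the sum is 103, we need 32k ≤ 103, i.e. k ≤ 3.
k = 3 is achieved by 3 values at 32 and 1 at 0, total 96; add 7 to one value (staying below 32) to reach 103.

3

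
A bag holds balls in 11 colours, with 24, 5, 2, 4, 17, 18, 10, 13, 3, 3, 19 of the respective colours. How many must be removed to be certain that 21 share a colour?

115

In the worst case you take as many as possible of each colour without reaching 21: 20 + 5 + 2 + 4 + 17 + 18 + 10 + 13 + 3 + 3 + 19 = 114.
The next one must give 21 of some colour, so 114 + 1 = 115.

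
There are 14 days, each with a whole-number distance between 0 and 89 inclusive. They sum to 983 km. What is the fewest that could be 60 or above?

6

If only k of them are at least 60, the other 14 − k are at most 59, so the total is at most k·89 + (14 − k)·59.
This must reach 983, so k·89 + (14 − k)·59 ≥ 983, giving k ≥ 6.
Exactly 6 works: 6 values at 89 and 8 at 59 total 1006; lower one of the high values by 23 (still ≥ 60) to hit 983.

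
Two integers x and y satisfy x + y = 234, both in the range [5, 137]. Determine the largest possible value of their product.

xy = x(234 − x) is maximized when x is as near 234/2 as the bounds allow.
Taking x = 117 and y = 117 (both in [5, 137]) gives xy = 13689.

13689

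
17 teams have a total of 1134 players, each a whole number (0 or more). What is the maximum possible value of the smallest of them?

66

The 17 values sum to 1134, so their minimum is at most ⌊1134/17⌋ = 66.
Equality holds with 5 values of 66 and 12 values of 67.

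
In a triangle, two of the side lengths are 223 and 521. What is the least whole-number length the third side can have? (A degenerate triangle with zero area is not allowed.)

The third side must exceed |223 − 521| = 298.
The smallest integer above 298 is 299.

299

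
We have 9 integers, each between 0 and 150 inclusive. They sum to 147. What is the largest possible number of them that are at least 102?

1

Suppose k of them are at least 102. Those contribute at least 102 each and the other 9 − k at least 0 each.
So the total is at least 102k + 0(9 − k) = 0 + 102k. This must be ≤ 147, giving k ≤ 1.
k = 1 is achieved by 1 value at 102 and 8 at 0, total 102; add 45 to one value (staying below 102) to reach 147.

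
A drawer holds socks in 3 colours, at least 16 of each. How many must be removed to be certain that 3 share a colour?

7

You could draw 2 of every colour without reaching 3 of any — 6 in all.
One more forces 3 of some colour, so 6 + 1 = 7.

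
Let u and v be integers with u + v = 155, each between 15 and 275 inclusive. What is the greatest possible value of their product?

6006

uv = u(155 − u) is maximized when u is as near 155/2 as the bounds allow.
Taking u = 77 and v = 78 (both in [15, 275]) gives uv = 6006.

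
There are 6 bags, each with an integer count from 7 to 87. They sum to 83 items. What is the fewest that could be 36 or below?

Let j be the number exceeding 36. Then the total is ≥ 37·j + 7·(6 − j) = 42 + 30j.
So 30j ≤ 41 and j ≤ 1; hence at least 6 − 1 = 5 are ≤ 36.
Exactly 5 works: 5 values at 7 and 1 at 37 total 72; raise one of the low values by 11 (still ≤ 36) to hit 83.

5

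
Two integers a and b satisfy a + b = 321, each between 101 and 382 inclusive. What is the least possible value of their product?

22220

Since a + b is fixed, pushing one of them to its bound minimizes the product.
The extreme feasible split is a = 101, b = 220, giving ab = 22220.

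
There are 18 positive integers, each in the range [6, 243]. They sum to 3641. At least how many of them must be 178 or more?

Each value short of 178 is at most 177, costing at least 243 − 177 = 66 against the maximum total of 4374.
We can afford to lose at most 4374 − 3641 = 733, so at most ⌊733/66⌋ = 11 fall short, and at least 7 are ≥ 178.
Exactly 7 works: 7 values at 243 and 11 at 177 total 3648; lower one of the high values by 7 (still ≥ 178) to hit 3641.

7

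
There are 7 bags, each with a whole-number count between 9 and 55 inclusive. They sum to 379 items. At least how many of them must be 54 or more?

If only k of them are at least 54, the other 7 − k are at most 53, so the total is at most k·55 + (7 − k)·53.
This must reach 379, so k·55 + (7 − k)·53 ≥ 379, giving k ≥ 4.
Exactly 4 works: 4 values at 55 and 3 at 53 total 379.

4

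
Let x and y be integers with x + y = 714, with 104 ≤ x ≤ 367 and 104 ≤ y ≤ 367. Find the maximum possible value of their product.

127449

xy = x(714 − x) is maximized when x is as near 714/2 as the bounds allow.
Taking x = 357 and y = 357 (both in [104, 367]) gives xy = 127449.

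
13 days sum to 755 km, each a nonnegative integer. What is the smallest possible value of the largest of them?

The 13 values sum to 755, so their maximum is at least ⌈755/13⌉ = 59.
Achievable: 1 of them at 59 and 12 at 58 total 755.

59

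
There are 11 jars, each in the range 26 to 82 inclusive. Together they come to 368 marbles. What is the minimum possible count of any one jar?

To make one jar as small as possible, make the other 10 as large as possible.
The other 10 can take up 10 × 82 = 820 ≥ 368 − 26, so one jar can sit at its floor of 26.
Achievable: one at 26 and the other 10 totalling 342, which fits since 10 × 26 ≤ 342 ≤ 10 × 82.

26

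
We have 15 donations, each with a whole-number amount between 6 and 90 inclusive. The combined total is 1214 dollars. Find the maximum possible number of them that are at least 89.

If k of the values are ≥ 89, the total is ≥ 89k + 6(15 − k).
Setting 89k + 6(15 − k) ≤ 1214 gives 83k ≤ 1124, so k ≤ 13.
k = 13 is achieved by 13 values at 89 and 2 at 6, total 1169; add 45 to one value (staying below 89) to reach 1214.

13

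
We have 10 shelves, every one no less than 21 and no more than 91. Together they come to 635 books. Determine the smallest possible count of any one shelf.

21

To make one shelf as small as possible, make the other 9 as large as possible.
The other 9 can take up 9 × 91 = 819 ≥ 635 − 21, so one shelf can sit at its floor of 21.
Achievable: one at 21 and the other 9 totalling 614, which fits since 9 × 21 ≤ 614 ≤ 9 × 91.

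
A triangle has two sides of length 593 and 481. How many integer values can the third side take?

The triangle inequality gives |593 − 481| < c < 593 + 481, i.e. 112 < c < 1074.
So c can be any integer from 113 to 1073: 961 values.

961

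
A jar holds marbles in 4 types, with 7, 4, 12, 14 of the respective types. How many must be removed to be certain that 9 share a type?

In the worst case you take as many as possible of each type without reaching 9: 7 + 4 + 8 + 8 = 27.
The next one must give 9 of some type, so 27 + 1 = 28.

28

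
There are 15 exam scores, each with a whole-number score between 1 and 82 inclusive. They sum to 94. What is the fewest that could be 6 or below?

2

Let j be the number exceeding 6. Then the total is ≥ 7·j + 1·(15 − j) = 15 + 6j.
So 6j ≤ 79 and j ≤ 13; hence at least 15 − 13 = 2 are ≤ 6.
Exactly 2 works: 2 values at 1 and 13 at 7 total 93; raise one of the low values by 1 (still ≤ 6) to hit 94.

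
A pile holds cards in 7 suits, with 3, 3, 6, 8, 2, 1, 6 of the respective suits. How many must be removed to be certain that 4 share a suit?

In the worst case you take as many as possible of each suit without reaching 4: 3 + 3 + 3 + 3 + 2 + 1 + 3 = 18.
The next one must give 4 of some suit, so 18 + 1 = 19.

19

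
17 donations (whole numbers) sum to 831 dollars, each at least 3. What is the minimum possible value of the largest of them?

49

Some value must be at least ⌈831/17⌉ = 49, since 17 × 48 = 816 < 831.
Achievable: 15 of them at 49 and 2 at 48 total 831.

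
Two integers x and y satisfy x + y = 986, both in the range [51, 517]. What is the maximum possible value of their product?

With x + y fixed, xy peaks when the two are closest together.
Taking x = 493 and y = 493 (both in [51, 517]) gives xy = 243049.

243049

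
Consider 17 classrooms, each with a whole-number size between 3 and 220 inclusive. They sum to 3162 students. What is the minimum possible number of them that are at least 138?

Suppose at most 17 − j of them reach 138; then j values are ≤ 137 and the rest ≤ 220.
The total is then ≤ 137·j + 220·(17 − j) = 3740 − 83j. For this to be ≥ 3162 we need j ≤ 6, so at least 17 − 6 = 11 must reach 138.
Exactly 11 works: 11 values at 220 and 6 at 137 total 3242; lower one of the high values by 80 (still ≥ 138) to hit 3162.

11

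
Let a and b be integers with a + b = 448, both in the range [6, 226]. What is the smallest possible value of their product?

50172

Since a + b is fixed, pushing one of them to its bound minimizes the product.
At the endpoint a = 222, b = 448 − 222 = 226, so ab = 222 × 226 = 50172.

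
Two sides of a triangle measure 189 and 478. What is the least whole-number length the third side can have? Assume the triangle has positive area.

290

The third side must exceed |189 − 478| = 289.
The smallest integer above 289 is 290.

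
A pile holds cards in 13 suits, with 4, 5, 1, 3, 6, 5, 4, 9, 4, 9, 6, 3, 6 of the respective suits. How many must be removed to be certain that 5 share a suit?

48

In the worst case you take as many as possible of each suit without reaching 5: 4 + 4 + 1 + 3 + 4 + 4 + 4 + 4 + 4 + 4 + 4 + 3 + 4 = 47.
The next one must give 5 of some suit, so 47 + 1 = 48.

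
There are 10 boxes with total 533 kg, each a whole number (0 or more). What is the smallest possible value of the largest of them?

54

Some value must be at least ⌈533/10⌉ = 54, since 10 × 53 = 530 < 533.
Achievable: 3 of them at 54 and 7 at 53 total 533.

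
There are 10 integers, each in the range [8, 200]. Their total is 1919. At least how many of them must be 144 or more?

9

Suppose at most 10 − j of them reach 144; then j values are ≤ 143 and the rest ≤ 200.
The total is then ≤ 143·j + 200·(10 − j) = 2000 − 57j. For this to be ≥ 1919 we need j ≤ 1, so at least 10 − 1 = 9 must reach 144.
Exactly 9 works: 9 values at 200 and 1 at 143 total 1943; lower one of the high values by 24 (still ≥ 144) to hit 1919.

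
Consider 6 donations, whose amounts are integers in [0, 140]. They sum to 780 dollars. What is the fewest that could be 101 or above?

Each value short of 101 is at most 100, costing at least 140 − 100 = 40 against the maximum total of 840.
We can afford to lose at most 840 − 780 = 60, so at most ⌊60/40⌋ = 1 fall short, and at least 5 are ≥ 101.
Exactly 5 works: 5 values at 140 and 1 at 100 total 800; lower one of the high values by 20 (still ≥ 101) to hit 780.

5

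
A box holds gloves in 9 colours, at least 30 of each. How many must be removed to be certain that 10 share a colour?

You could draw 9 of every colour without reaching 10 of any — 81 in all.
One more forces 10 of some colour, so 81 + 1 = 82.

82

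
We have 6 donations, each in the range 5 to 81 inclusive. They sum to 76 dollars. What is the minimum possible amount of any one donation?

To make one donation as small as possible, make the other 5 as large as possible.
The other 5 can take up 5 × 81 = 405 ≥ 76 − 5, so one donation can sit at its floor of 5.
Achievable: one at 5 and the other 5 totalling 71, which fits since 5 × 5 ≤ 71 ≤ 5 × 81.

5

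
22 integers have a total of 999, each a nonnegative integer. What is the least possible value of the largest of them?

The average is 999/22 > 45, so not all 22 can be 45 or less; the largest is ≥ 46.
Achievable: 9 of them at 46 and 13 at 45 total 999.

46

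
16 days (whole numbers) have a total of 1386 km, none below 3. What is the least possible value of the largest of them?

The 16 values sum to 1386, so their maximum is at least ⌈1386/16⌉ = 87.
Taking 6 copies of 86 and 10 copies of 87 gives exactly 1386, so 87 is attained.

87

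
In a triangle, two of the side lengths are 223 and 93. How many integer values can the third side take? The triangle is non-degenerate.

185

The triangle inequality gives |223 − 93| < c < 223 + 93, i.e. 130 < c < 316.
So c can be any integer from 131 to 315: 185 values.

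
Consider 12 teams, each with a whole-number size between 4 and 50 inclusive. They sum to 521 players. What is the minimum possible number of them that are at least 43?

3

Each value short of 43 is at most 42, costing at least 50 − 42 = 8 against the maximum total of 600.
We can afford to lose at most 600 − 521 = 79, so at most ⌊79/8⌋ = 9 fall short, and at least 3 are ≥ 43.
Exactly 3 works: 3 values at 50 and 9 at 42 total 528; lower one of the high values by 7 (still ≥ 43) to hit 521.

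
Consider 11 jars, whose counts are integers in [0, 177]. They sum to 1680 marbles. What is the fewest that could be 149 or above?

Suppose at most 11 − j of them reach 149; then j values are ≤ 148 and the rest ≤ 177.
The total is then ≤ 148·j + 177·(11 − j) = 1947 − 29j. For this to be ≥ 1680 we need j ≤ 9, so at least 11 − 9 = 2 must reach 149.
Exactly 2 works: 2 values at 177 and 9 at 148 total 1686; lower one of the high values by 6 (still ≥ 149) to hit 1680.

2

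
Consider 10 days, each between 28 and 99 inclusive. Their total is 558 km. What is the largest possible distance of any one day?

99

To make one day as large as possible, make the other 9 as small as possible.
The other 9 contribute at least 9 × 28 = 252, leaving at most 558 − 252 = 306.
But each day is capped at 99, so the maximum is 99.
Achievable: one at 99 and the other 9 totalling 459, which fits since 9 × 28 ≤ 459 ≤ 9 × 99.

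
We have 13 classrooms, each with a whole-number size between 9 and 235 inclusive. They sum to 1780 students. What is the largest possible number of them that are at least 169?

Suppose k of them are at least 169. Those contribute at least 169 each and the other 13 − k at least 9 each.
So the total is at least 169k + 9(13 − k) = 117 + 160k. This must be ≤ 1780, giving k ≤ 10.
k = 10 is achieved by 10 values at 169 and 3 at 9, total 1717; add 63 to one value (staying below 169) to reach 1780.

10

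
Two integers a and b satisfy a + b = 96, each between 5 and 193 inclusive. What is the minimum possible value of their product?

455

Since a + b is fixed, pushing one of them to its bound minimizes the product.
The extreme feasible split is a = 5, b = 91, giving ab = 455.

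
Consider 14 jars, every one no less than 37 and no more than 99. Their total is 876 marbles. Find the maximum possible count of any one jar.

99

Maximizing one value means minimizing the remaining 13.
The other 13 contribute at least 13 × 37 = 481, leaving at most 876 − 481 = 395.
But each jar is capped at 99, so the maximum is 99.
Achievable: one at 99 and the other 13 totalling 777, which fits since 13 × 37 ≤ 777 ≤ 13 × 99.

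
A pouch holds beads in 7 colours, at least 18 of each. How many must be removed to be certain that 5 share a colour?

In the worst case you draw 4 of each of the 7 colours: 7 × 4 = 28.
One more forces 5 of some colour, so 28 + 1 = 29.

29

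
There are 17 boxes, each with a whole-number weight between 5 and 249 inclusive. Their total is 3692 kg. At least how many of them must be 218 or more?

1

If only k of them are at least 218, the other 17 − k are at most 217, so the total is at most k·249 + (17 − k)·217.
This must reach 3692, so k·249 + (17 − k)·217 ≥ 3692, giving k ≥ 1.
Exactly 1 works: 1 value at 249 and 16 at 217 total 3721; lower one of the high values by 29 (still ≥ 218) to hit 3692.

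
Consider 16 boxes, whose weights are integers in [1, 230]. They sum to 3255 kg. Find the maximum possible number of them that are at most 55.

2

Each value at 55 or below falls at least 230 − 55 = 175 short of the ceiling 230.
The ceiling total is 16 × 230 = 3680, and we need 3255, so at most ⌊(3680 − 3255)/175⌋ = 2 can be that low.
k = 2 is achieved by 2 values at 55 and 14 at 230, total 3330; lower one of the 230's by 75 (still > 55) to reach 3255.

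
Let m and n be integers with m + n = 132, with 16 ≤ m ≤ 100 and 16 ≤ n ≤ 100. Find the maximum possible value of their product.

mn = m(132 − m) is maximized when m is as near 132/2 as the bounds allow.
Taking m = 66 and n = 66 (both in [16, 100]) gives mn = 4356.

4356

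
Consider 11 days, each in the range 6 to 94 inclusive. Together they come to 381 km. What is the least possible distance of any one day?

Minimizing one value means maximizing the remaining 10.
The other 10 can take up 10 × 94 = 940 ≥ 381 − 6, so one day can sit at its floor of 6.
Achievable: one at 6 and the other 10 totalling 375, which fits since 10 × 6 ≤ 375 ≤ 10 × 94.

6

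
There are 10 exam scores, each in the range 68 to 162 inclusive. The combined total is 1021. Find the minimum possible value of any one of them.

68

To make one score as small as possible, make the other 9 as large as possible.
The other 9 can take up 9 × 162 = 1458 ≥ 1021 − 68, so one score can sit at its floor of 68.
Achievable: one at 68 and the other 9 totalling 953, which fits since 9 × 68 ≤ 953 ≤ 9 × 162.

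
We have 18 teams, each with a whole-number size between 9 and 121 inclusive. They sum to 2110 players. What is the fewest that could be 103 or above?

15

If only k of them are at least 103, the other 18 − k are at most 102, so the total is at most k·121 + (18 − k)·102.
This must reach 2110, so k·121 + (18 − k)·102 ≥ 2110, giving k ≥ 15.
Exactly 15 works: 15 values at 121 and 3 at 102 total 2121; lower one of the high values by 11 (still ≥ 103) to hit 2110.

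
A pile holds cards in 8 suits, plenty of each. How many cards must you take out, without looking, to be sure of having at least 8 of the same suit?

57

You could draw 7 of every suit without reaching 8 of any — 56 in all.
One more forces 8 of some suit, so 56 + 1 = 57.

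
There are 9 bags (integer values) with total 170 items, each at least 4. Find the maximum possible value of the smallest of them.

If every one of the 9 were at least 19, the total would be at least 9 × 19 = 171 > 170.
Equality holds with 1 value of 18 and 8 values of 19.

18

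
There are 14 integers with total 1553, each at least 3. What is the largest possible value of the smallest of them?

110

The 14 values sum to 1553, so their minimum is at most ⌊1553/14⌋ = 110.
Taking 1 copy of 110 and 13 copies of 111 gives exactly 1553, so 110 is attained.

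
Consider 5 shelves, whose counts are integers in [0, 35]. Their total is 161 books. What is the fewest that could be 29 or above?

Each value short of 29 is at most 28, costing at least 35 − 28 = 7 against the maximum total of 175.
We can afford to lose at most 175 − 161 = 14, so at most ⌊14/7⌋ = 2 fall short, and at least 3 are ≥ 29.
Exactly 3 works: 3 values at 35 and 2 at 28 total 161.

3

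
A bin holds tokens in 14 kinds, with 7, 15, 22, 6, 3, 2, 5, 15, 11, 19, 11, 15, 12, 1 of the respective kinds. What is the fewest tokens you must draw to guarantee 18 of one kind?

In the worst case you take as many as possible of each kind without reaching 18: 7 + 15 + 17 + 6 + 3 + 2 + 5 + 15 + 11 + 17 + 11 + 15 + 12 + 1 = 137.
The next one must give 18 of some kind, so 137 + 1 = 138.

138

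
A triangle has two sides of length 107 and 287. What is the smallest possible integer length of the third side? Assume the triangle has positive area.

The third side must exceed |107 − 287| = 180.
The smallest integer above 180 is 181.

181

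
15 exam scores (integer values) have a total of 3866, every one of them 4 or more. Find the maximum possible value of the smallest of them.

257

If every one of the 15 were at least 258, the total would be at least 15 × 258 = 3870 > 3866.
Achievable: 4 of them at 257 and 11 at 258 total 3866.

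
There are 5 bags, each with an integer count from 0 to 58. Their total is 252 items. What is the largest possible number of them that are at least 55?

If k of the values are ≥ 55, the total is ≥ 55k + 0(5 − k).
Setting 55k + 0(5 − k) ≤ 252 gives 55k ≤ 252, so k ≤ 4.
k = 4 is achieved by 4 values at 55 and 1 at 0, total 220; add 32 to one value (staying below 55) to reach 252.

4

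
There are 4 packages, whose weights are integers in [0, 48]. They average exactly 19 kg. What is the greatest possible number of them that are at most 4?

2

The total is 4 × 19 = 76.
Suppose k of them are at most 4. Those contribute at most 4 each and the rest at most 48 each.
So the total is at most 4k + 48(4 − k) = 192 − 44k. This must still be ≥ 76, so k ≤ 2.
k = 2 is achieved by 2 values at 4 and 2 at 48, total 104; lower one of the 48's by 28 (still > 4) to reach 76.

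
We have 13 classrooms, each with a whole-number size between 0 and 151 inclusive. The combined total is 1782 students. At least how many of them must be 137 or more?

Each value short of 137 is at most 136, costing at least 151 − 136 = 15 against the maximum total of 1963.
We can afford to lose at most 1963 − 1782 = 181, so at most ⌊181/15⌋ = 12 fall short, and at least 1 are ≥ 137.
Exactly 1 works: 1 value at 151 and 12 at 136 total 1783; lower one of the high values by 1 (still ≥ 137) to hit 1782.

1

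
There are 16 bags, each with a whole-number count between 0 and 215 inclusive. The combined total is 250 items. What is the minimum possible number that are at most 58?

Let j be the number exceeding 58. Then the total is ≥ 59·j + 0·(16 − j) = 0 + 59j.
So 59j ≤ 250 and j ≤ 4; hence at least 16 − 4 = 12 are ≤ 58.
Exactly 12 works: 12 values at 0 and 4 at 59 total 236; raise one of the low values by 14 (still ≤ 58) to hit 250.

12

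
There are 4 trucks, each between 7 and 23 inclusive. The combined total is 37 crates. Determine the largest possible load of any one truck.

To make one truck as large as possible, make the other 3 as small as possible.
The other 3 contribute at least 3 × 7 = 21, leaving at most 37 − 21 = 16.
Since 16 ≤ 23, this is achievable: one at 16 and 3 at 7.

16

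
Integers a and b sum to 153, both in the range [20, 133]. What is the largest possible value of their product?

ab = a(153 − a) is maximized when a is as near 153/2 as the bounds allow.
Taking a = 76 and b = 77 (both in [20, 133]) gives ab = 5852.

5852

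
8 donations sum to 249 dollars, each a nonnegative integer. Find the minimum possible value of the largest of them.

32

If every one of the 8 were at most 31, the total would be at most 8 × 31 = 248 < 249.
Equality holds with 1 value of 32 and 7 values of 31.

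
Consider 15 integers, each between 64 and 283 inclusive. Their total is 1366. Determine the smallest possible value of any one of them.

Minimizing one value means maximizing the remaining 14.
The other 14 can take up 14 × 283 = 3962 ≥ 1366 − 64, so one integer can sit at its floor of 64.
Achievable: one at 64 and the other 14 totalling 1302, which fits since 14 × 64 ≤ 1302 ≤ 14 × 283.

64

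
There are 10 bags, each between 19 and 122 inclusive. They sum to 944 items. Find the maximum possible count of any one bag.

122

Maximizing one value means minimizing the remaining 9.
The other 9 contribute at least 9 × 19 = 171, leaving at most 944 − 171 = 773.
But each bag is capped at 122, so the maximum is 122.
Achievable: one at 122 and the other 9 totalling 822, which fits since 9 × 19 ≤ 822 ≤ 9 × 122.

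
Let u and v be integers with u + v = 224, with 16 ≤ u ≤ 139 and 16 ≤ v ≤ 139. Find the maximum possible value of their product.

With u + v fixed, uv peaks when the two are closest together.
Taking u = 112 and v = 112 (both in [16, 139]) gives uv = 12544.

12544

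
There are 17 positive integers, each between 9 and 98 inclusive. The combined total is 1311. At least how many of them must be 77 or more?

1

If only k of them are at least 77, the other 17 − k are at most 76, so the total is at most k·98 + (17 − k)·76.
This must reach 1311, so k·98 + (17 − k)·76 ≥ 1311, giving k ≥ 1.
Exactly 1 works: 1 value at 98 and 16 at 76 total 1314; lower one of the high values by 3 (still ≥ 77) to hit 1311.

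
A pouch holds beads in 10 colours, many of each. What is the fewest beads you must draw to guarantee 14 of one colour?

131

You could draw 13 of every colour without reaching 14 of any — 130 in all.
One more forces 14 of some colour, so 130 + 1 = 131.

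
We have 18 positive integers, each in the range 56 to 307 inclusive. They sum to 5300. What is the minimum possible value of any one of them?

81

To make one integer as small as possible, make the other 17 as large as possible.
The other 17 contribute at most 17 × 307 = 5219, leaving at least 5300 − 5219 = 81.
Since 81 ≥ 56, this is achievable: one at 81 and 17 at 307.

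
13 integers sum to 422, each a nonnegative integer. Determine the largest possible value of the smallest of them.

If every one of the 13 were at least 33, the total would be at least 13 × 33 = 429 > 422.
Taking 7 copies of 32 and 6 copies of 33 gives exactly 422, so 32 is attained.

32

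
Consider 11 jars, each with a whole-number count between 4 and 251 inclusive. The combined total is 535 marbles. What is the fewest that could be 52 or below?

1

Each value above 52 is at least 53, contributing at least 53 − 4 = 49 above the floor 4.
The sum exceeds the floor total 44 by 491, so at most ⌊491/49⌋ = 10 exceed 52, and at least 1 are ≤ 52.
Exactly 1 works: 1 value at 4 and 10 at 53 total 534; raise one of the low values by 1 (still ≤ 52) to hit 535.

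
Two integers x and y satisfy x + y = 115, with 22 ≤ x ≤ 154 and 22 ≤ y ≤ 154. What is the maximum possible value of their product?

3306

With x + y fixed, xy peaks when the two are closest together.
Taking x = 57 and y = 58 (both in [22, 154]) gives xy = 3306.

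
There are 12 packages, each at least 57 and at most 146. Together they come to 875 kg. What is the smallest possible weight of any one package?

57

To make one package as small as possible, make the other 11 as large as possible.
The other 11 can take up 11 × 146 = 1606 ≥ 875 − 57, so one package can sit at its floor of 57.
Achievable: one at 57 and the other 11 totalling 818, which fits since 11 × 57 ≤ 818 ≤ 11 × 146.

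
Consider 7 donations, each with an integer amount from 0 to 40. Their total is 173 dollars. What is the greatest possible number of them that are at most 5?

3

Suppose k of them are at most 5. Those contribute at most 5 each and the rest at most 40 each.
So the total is at most 5k + 40(7 − k) = 280 − 35k. This must still be ≥ 173, so k ≤ 3.
k = 3 is achieved by 3 values at 5 and 4 at 40, total 175; lower one of the 40's by 2 (still > 5) to reach 173.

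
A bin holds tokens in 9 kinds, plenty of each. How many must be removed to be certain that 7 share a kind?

You could draw 6 of every kind without reaching 7 of any — 54 in all.
One more forces 7 of some kind, so 54 + 1 = 55.

55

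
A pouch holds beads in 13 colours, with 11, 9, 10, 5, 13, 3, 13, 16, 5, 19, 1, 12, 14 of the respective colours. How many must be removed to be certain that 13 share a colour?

117

In the worst case you take as many as possible of each colour without reaching 13: 11 + 9 + 10 + 5 + 12 + 3 + 12 + 12 + 5 + 12 + 1 + 12 + 12 = 116.
The next one must give 13 of some colour, so 116 + 1 = 117.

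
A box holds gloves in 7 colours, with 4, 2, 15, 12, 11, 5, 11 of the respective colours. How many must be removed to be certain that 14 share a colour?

59

In the worst case you take as many as possible of each colour without reaching 14: 4 + 2 + 13 + 12 + 11 + 5 + 11 = 58.
The next one must give 14 of some colour, so 58 + 1 = 59.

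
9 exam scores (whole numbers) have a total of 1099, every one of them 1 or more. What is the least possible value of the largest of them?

If every one of the 9 were at most 122, the total would be at most 9 × 122 = 1098 < 1099.
Taking 8 copies of 122 and 1 copy of 123 gives exactly 1099, so 123 is attained.

123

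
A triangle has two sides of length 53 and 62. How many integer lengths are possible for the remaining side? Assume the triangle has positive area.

The triangle inequality gives |53 − 62| < c < 53 + 62, i.e. 9 < c < 115.
So c can be any integer from 10 to 114: 105 values.

105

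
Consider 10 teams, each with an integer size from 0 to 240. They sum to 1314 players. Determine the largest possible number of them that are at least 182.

7

With k values at 182 or above and the rest at least 0, the sum is at least 0 + 182k.
Since the sum is 1314, we need 182k ≤ 1314, i.e. k ≤ 7.
k = 7 is achieved by 7 values at 182 and 3 at 0, total 1274; add 40 to one value (staying below 182) to reach 1314.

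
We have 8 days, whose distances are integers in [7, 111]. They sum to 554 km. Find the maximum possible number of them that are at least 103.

5

If k of the values are ≥ 103, the total is ≥ 103k + 7(8 − k).
Setting 103k + 7(8 − k) ≤ 554 gives 96k ≤ 498, so k ≤ 5.
k = 5 is achieved by 5 values at 103 and 3 at 7, total 536; add 18 to one value (staying below 103) to reach 554.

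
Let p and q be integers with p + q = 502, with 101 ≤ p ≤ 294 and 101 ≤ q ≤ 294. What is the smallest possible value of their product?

61152

Since p + q is fixed, pushing one of them to its bound minimizes the product.
At the endpoint p = 208, q = 502 − 208 = 294, so pq = 208 × 294 = 61152.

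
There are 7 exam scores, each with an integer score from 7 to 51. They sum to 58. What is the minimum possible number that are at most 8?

Let j be the number exceeding 8. Then the total is ≥ 9·j + 7·(7 − j) = 49 + 2j.
So 2j ≤ 9 and j ≤ 4; hence at least 7 − 4 = 3 are ≤ 8.
Exactly 3 works: 3 values at 7 and 4 at 9 total 57; raise one of the low values by 1 (still ≤ 8) to hit 58.

3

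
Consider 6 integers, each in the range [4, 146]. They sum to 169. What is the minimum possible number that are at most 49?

3

Let j be the number exceeding 49. Then the total is ≥ 50·j + 4·(6 − j) = 24 + 46j.
So 46j ≤ 145 and j ≤ 3; hence at least 6 − 3 = 3 are ≤ 49.
Exactly 3 works: 3 values at 4 and 3 at 50 total 162; raise one of the low values by 7 (still ≤ 49) to hit 169.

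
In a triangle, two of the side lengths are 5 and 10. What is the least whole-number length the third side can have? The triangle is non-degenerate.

The third side must exceed |5 − 10| = 5.
The smallest integer above 5 is 6.

6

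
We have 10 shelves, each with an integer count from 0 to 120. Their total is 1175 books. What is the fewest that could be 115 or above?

6

If only k of them are at least 115, the other 10 − k are at most 114, so the total is at most k·120 + (10 − k)·114.
This must reach 1175, so k·120 + (10 − k)·114 ≥ 1175, giving k ≥ 6.
Exactly 6 works: 6 values at 120 and 4 at 114 total 1176; lower one of the high values by 1 (still ≥ 115) to hit 1175.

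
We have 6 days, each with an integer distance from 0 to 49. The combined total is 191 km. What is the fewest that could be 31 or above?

1

Suppose at most 6 − j of them reach 31; then j values are ≤ 30 and the rest ≤ 49.
The total is then ≤ 30·j + 49·(6 − j) = 294 − 19j. For this to be ≥ 191 we need j ≤ 5, so at least 6 − 5 = 1 must reach 31.
Exactly 1 works: 1 value at 49 and 5 at 30 total 199; lower one of the high values by 8 (still ≥ 31) to hit 191.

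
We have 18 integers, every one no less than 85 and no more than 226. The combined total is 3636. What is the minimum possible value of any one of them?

85

To make one integer as small as possible, make the other 17 as large as possible.
The other 17 can take up 17 × 226 = 3842 ≥ 3636 − 85, so one integer can sit at its floor of 85.
Achievable: one at 85 and the other 17 totalling 3551, which fits since 17 × 85 ≤ 3551 ≤ 17 × 226.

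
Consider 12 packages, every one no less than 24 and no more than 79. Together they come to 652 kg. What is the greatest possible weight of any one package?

Maximizing one value means minimizing the remaining 11.
The other 11 contribute at least 11 × 24 = 264, leaving at most 652 − 264 = 388.
But each package is capped at 79, so the maximum is 79.
Achievable: one at 79 and the other 11 totalling 573, which fits since 11 × 24 ≤ 573 ≤ 11 × 79.

79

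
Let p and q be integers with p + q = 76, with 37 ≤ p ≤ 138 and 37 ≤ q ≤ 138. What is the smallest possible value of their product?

For a fixed sum, pq is smallest when p and q are as far apart as possible.
The extreme feasible split is p = 37, q = 39, giving pq = 1443.

1443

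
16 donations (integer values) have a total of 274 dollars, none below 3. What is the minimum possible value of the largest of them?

The 16 values sum to 274, so their maximum is at least ⌈274/16⌉ = 18.
Achievable: 2 of them at 18 and 14 at 17 total 274.

18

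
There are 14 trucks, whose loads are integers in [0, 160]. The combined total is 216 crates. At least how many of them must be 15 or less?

1

Each value above 15 is at least 16, contributing at least 16 − 0 = 16 above the floor 0.
The sum exceeds the floor total 0 by 216, so at most ⌊216/16⌋ = 13 exceed 15, and at least 1 are ≤ 15.
Exactly 1 works: 1 value at 0 and 13 at 16 total 208; raise one of the low values by 8 (still ≤ 15) to hit 216.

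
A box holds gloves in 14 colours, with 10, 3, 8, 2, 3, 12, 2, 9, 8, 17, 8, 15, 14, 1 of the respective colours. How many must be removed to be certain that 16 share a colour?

111

In the worst case you take as many as possible of each colour without reaching 16: 10 + 3 + 8 + 2 + 3 + 12 + 2 + 9 + 8 + 15 + 8 + 15 + 14 + 1 = 110.
The next one must give 16 of some colour, so 110 + 1 = 111.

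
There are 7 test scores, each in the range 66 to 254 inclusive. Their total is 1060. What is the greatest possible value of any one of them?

To make one score as large as possible, make the other 6 as small as possible.
The other 6 contribute at least 6 × 66 = 396, leaving at most 1060 − 396 = 664.
But each score is capped at 254, so the maximum is 254.
Achievable: one at 254 and the other 6 totalling 806, which fits since 6 × 66 ≤ 806 ≤ 6 × 254.

254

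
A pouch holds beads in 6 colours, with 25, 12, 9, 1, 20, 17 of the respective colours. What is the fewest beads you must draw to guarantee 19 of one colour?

In the worst case you take as many as possible of each colour without reaching 19: 18 + 12 + 9 + 1 + 18 + 17 = 75.
The next one must give 19 of some colour, so 75 + 1 = 76.

76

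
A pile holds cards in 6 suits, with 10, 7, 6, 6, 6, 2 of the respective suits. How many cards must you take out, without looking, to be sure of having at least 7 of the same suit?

33

In the worst case you take as many as possible of each suit without reaching 7: 6 + 6 + 6 + 6 + 6 + 2 = 32.
The next one must give 7 of some suit, so 32 + 1 = 33.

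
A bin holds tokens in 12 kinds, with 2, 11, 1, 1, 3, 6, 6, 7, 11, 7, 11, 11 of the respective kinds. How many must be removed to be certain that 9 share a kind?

In the worst case you take as many as possible of each kind without reaching 9: 2 + 8 + 1 + 1 + 3 + 6 + 6 + 7 + 8 + 7 + 8 + 8 = 65.
The next one must give 9 of some kind, so 65 + 1 = 66.

66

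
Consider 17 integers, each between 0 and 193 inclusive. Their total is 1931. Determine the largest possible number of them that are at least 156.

If k of the values are ≥ 156, the total is ≥ 156k + 0(17 − k).
Setting 156k + 0(17 − k) ≤ 1931 gives 156k ≤ 1931, so k ≤ 12.
k = 12 is achieved by 12 values at 156 and 5 at 0, total 1872; add 59 to one value (staying below 156) to reach 1931.

12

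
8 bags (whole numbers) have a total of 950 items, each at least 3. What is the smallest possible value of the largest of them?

The 8 values sum to 950, so their maximum is at least ⌈950/8⌉ = 119.
Equality holds with 6 values of 119 and 2 values of 118.

119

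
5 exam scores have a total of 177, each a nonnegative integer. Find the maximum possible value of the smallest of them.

35

If every one of the 5 were at least 36, the total would be at least 5 × 36 = 180 > 177.
Achievable: 3 of them at 35 and 2 at 36 total 177.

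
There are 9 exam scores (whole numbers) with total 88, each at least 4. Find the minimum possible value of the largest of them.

The 9 values sum to 88, so their maximum is at least ⌈88/9⌉ = 10.
Achievable: 7 of them at 10 and 2 at 9 total 88.

10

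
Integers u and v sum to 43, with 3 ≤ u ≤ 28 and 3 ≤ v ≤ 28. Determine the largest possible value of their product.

With u + v fixed, uv peaks when the two are closest together.
Taking u = 21 and v = 22 (both in [3, 28]) gives uv = 462.

462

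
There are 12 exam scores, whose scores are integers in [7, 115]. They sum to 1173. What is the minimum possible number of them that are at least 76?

Suppose at most 12 − j of them reach 76; then j values are ≤ 75 and the rest ≤ 115.
The total is then ≤ 75·j + 115·(12 − j) = 1380 − 40j. For this to be ≥ 1173 we need j ≤ 5, so at least 12 − 5 = 7 must reach 76.
Exactly 7 works: 7 values at 115 and 5 at 75 total 1180; lower one of the high values by 7 (still ≥ 76) to hit 1173.

7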